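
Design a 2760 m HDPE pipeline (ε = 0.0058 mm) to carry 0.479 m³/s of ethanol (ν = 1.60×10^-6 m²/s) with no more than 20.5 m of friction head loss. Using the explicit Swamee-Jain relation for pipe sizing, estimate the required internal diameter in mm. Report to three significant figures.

Swamee-Jain (Type III): D = 0.66·[ε^1.25·(LQ²/(gh_f))^4.75 + ν·Q^9.4·(L/(gh_f))^5.2]^0.04
LQ²/(gh_f) = 3.149; L/(gh_f) = 13.72
Term 1 = ε^1.25·(…)^4.75 = 6.62×10^-5; Term 2 = ν·Q^9.4·(…)^5.2 = 0.00130
D = 0.66·(6.62×10^-5 + 0.00130)^0.04 = 0.5070 m = 507 mm
Check: V = 2.37 m/s, Re = 7.52×10^5, f = 0.01242, h_f = 19.4 m ≈ 20.5 m ✓

D ≈ 507 mm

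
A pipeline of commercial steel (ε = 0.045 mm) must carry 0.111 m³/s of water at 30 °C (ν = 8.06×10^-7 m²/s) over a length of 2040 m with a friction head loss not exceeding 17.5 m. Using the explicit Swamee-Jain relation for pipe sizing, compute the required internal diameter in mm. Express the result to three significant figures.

D ≈ 285 mm

Swamee-Jain (Type III): D = 0.66·[ε^1.25·(LQ²/(gh_f))^4.75 + ν·Q^9.4·(L/(gh_f))^5.2]^0.04
LQ²/(gh_f) = 0.1464; L/(gh_f) = 11.88
Term 1 = ε^1.25·(…)^4.75 = 4.01×10^-10; Term 2 = ν·Q^9.4·(…)^5.2 = 3.33×10^-10
D = 0.66·(4.01×10^-10 + 3.33×10^-10)^0.04 = 0.2846 m = 285 mm
Check: V = 1.75 m/s, Re = 6.16×10^5, f = 0.01482, h_f = 16.5 m ≈ 17.5 m ✓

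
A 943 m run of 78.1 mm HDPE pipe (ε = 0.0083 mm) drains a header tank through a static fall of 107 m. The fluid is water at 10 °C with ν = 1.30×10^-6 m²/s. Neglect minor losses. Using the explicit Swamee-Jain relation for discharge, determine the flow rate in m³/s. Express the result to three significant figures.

Q ≈ 0.0155 m³/s

Swamee-Jain (Type II): Q = -0.965·√(gD⁵h_f/L)·ln[ε/(3.7D) + √(3.17ν²L/(gD³h_f))]
√(gD⁵h_f/L) = √(9.81·0.0781⁵·107/943) = 0.001798
ε/(3.7D) = 2.87×10^-5; √(3.17ν²L/(gD³h_f)) = 1.01×10^-4
Q = -0.965·0.001798·ln(1.292×10^-4) = 0.01554 m³/s
Check: V = 3.24 m/s, Re = 1.95×10^5, f = 0.01651, h_f = 107 m ≈ 107 m ✓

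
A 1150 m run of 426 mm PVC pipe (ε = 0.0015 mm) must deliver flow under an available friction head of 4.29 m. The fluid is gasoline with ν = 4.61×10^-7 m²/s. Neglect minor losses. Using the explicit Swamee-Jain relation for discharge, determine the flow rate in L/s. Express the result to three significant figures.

Swamee-Jain (Type II): Q = -0.965·√(gD⁵h_f/L)·ln[ε/(3.7D) + √(3.17ν²L/(gD³h_f))]
√(gD⁵h_f/L) = √(9.81·0.426⁵·4.29/1150) = 0.02266
ε/(3.7D) = 9.52×10^-7; √(3.17ν²L/(gD³h_f)) = 1.54×10^-5
Q = -0.965·0.02266·ln(1.638×10^-5) = 0.2409 m³/s
Check: V = 1.69 m/s, Re = 1.56×10^6, f = 0.01090, h_f = 4.29 m ≈ 4.29 m ✓

Q ≈ 241 L/s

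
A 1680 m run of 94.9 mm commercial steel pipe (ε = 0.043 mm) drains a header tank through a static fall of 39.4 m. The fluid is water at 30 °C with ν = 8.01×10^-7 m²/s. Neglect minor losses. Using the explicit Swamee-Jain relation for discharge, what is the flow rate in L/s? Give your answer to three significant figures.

Swamee-Jain (Type II): Q = -0.965·√(gD⁵h_f/L)·ln[ε/(3.7D) + √(3.17ν²L/(gD³h_f))]
√(gD⁵h_f/L) = √(9.81·0.0949⁵·39.4/1680) = 0.001331
ε/(3.7D) = 1.22×10^-4; √(3.17ν²L/(gD³h_f)) = 1.02×10^-4
Q = -0.965·0.001331·ln(2.242×10^-4) = 0.01079 m³/s
Check: V = 1.53 m/s, Re = 1.81×10^5, f = 0.01887, h_f = 39.6 m ≈ 39.4 m ✓

Q ≈ 10.8 L/s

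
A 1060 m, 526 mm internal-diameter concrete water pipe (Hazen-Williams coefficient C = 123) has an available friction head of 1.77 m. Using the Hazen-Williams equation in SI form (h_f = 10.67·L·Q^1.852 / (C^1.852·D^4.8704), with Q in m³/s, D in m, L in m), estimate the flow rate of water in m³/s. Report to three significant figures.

Q ≈ 0.200 m³/s

Rearranging: Q = [h_f·C^1.852·D^4.8704 / (10.67·L)]^(1/1.852)
Q = [1.77·123^1.852·0.526^4.8704 / (10.67·1060)]^0.540 = 0.2001 m³/s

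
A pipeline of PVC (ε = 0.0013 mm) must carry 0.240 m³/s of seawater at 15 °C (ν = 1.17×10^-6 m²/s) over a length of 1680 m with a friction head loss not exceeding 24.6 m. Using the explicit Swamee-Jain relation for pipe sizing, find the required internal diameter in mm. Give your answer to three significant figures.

Swamee-Jain (Type III): D = 0.66·[ε^1.25·(LQ²/(gh_f))^4.75 + ν·Q^9.4·(L/(gh_f))^5.2]^0.04
LQ²/(gh_f) = 0.4010; L/(gh_f) = 6.962
Term 1 = ε^1.25·(…)^4.75 = 5.72×10^-10; Term 2 = ν·Q^9.4·(…)^5.2 = 4.21×10^-8
D = 0.66·(5.72×10^-10 + 4.21×10^-8)^0.04 = 0.3348 m = 335 mm
Check: V = 2.73 m/s, Re = 7.80×10^5, f = 0.01219, h_f = 23.2 m ≈ 24.6 m ✓

D ≈ 335 mm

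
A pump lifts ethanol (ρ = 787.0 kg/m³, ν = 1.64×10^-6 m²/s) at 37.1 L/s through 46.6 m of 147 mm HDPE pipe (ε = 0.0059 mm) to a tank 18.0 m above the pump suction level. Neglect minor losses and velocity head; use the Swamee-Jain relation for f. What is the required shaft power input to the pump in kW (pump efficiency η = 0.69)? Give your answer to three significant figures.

P_shaft ≈ 7.98 kW

V = 4Q/(πD²) = 2.186 m/s; Re = 1.96×10^5; ε/D = 4.01×10^-5; f = 0.01595
h_f = f(L/D)V²/2g = 1.232 m
Total head H = z + h_f = 18.0 + 1.232 = 19.23 m
P_hyd = ρgQH = 787.0·9.81·0.0371·19.23 = 5.508 kW
P_shaft = P_hyd/η = 5.508/0.69 = 7.983 kW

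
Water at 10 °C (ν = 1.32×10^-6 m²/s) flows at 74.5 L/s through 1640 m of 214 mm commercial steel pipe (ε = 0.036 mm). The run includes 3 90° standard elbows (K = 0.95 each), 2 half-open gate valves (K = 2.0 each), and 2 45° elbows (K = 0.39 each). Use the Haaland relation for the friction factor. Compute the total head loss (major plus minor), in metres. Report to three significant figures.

V = 4Q/(πD²) = 2.071 m/s; V²/2g = 0.2187 m
Re = 3.36×10^5, ε/D = 1.68×10^-4 → f = 0.01560 (Haaland)
Major: h_f = f(L/D)·V²/2g = 0.01560·7664·0.2187 = 26.15 m
Minor: ΣK = 7.63; h_m = ΣK·V²/2g = 1.668 m
Total H_L = 26.15 + 1.668 = 27.82 m

H_L ≈ 27.8 m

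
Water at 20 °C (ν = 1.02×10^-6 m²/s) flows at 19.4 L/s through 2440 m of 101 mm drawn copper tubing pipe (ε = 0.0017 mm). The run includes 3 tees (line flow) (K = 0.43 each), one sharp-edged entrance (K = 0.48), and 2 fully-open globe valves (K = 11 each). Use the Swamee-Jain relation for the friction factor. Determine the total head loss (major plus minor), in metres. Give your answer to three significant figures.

V = 4Q/(πD²) = 2.421 m/s; V²/2g = 0.2988 m
Re = 2.40×10^5, ε/D = 1.68×10^-5 → f = 0.01517 (Swamee-Jain)
Major: h_f = f(L/D)·V²/2g = 0.01517·24158·0.2988 = 109.5 m
Minor: ΣK = 23.8; h_m = ΣK·V²/2g = 7.103 m
Total H_L = 109.5 + 7.103 = 116.6 m

H_L ≈ 117 m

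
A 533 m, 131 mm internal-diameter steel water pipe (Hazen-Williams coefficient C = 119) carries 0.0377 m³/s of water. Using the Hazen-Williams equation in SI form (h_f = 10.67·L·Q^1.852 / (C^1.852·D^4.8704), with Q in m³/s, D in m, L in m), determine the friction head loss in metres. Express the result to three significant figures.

h_f = 10.67·533·0.0377^1.852 / (119^1.852·0.131^4.8704) = 37.46 m

h_f ≈ 37.5 m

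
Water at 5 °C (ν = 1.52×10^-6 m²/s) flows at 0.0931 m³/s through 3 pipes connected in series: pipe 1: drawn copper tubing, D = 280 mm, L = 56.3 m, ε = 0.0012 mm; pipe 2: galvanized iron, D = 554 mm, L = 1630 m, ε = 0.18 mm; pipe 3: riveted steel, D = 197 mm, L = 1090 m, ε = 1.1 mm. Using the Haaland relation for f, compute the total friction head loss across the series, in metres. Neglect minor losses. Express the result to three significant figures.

H ≈ 84.1 m

Pipe 1: V = 1.512 m/s, Re = 2.79×10^5, ε/D = 4.29×10^-6, f = 0.01458, h_1 = f(L/D)V²/2g = 0.3415 m
Pipe 2: V = 0.3862 m/s, Re = 1.41×10^5, ε/D = 3.25×10^-4, f = 0.01841, h_2 = f(L/D)V²/2g = 0.4118 m
Pipe 3: V = 3.054 m/s, Re = 3.96×10^5, ε/D = 0.00558, f = 0.03168, h_3 = f(L/D)V²/2g = 83.34 m
Series → Q common, losses add: H = Σh = 84.09 m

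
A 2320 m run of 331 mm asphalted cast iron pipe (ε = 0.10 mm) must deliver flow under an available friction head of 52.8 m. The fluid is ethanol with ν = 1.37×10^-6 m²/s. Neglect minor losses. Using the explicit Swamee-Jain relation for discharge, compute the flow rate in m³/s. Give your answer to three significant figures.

Q ≈ 0.262 m³/s

Swamee-Jain (Type II): Q = -0.965·√(gD⁵h_f/L)·ln[ε/(3.7D) + √(3.17ν²L/(gD³h_f))]
√(gD⁵h_f/L) = √(9.81·0.331⁵·52.8/2320) = 0.02978
ε/(3.7D) = 8.17×10^-5; √(3.17ν²L/(gD³h_f)) = 2.71×10^-5
Q = -0.965·0.02978·ln(1.088×10^-4) = 0.2623 m³/s
Check: V = 3.05 m/s, Re = 7.36×10^5, f = 0.01601, h_f = 53.1 m ≈ 52.8 m ✓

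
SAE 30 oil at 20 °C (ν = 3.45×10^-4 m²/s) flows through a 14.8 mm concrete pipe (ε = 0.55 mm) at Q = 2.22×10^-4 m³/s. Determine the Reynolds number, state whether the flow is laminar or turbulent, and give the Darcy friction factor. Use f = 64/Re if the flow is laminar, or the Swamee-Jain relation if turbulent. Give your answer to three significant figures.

Re ≈ 55.4; laminar; f = 64/Re ≈ 1.16

V = 4Q/(πD²) = 1.290 m/s
Re = VD/ν = 1.290·0.0148/3.45×10^-4 = 55.4
Re < 2300 → laminar → f = 64/Re = 1.156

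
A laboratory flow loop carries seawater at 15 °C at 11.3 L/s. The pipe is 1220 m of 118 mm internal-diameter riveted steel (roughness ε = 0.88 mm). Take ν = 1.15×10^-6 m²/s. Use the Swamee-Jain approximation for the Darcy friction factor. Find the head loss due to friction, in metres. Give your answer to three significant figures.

V = 4Q/(πD²) = 4·0.0113/(π·0.118²) = 1.033 m/s
Re = VD/ν = 1.033·0.118/1.15×10^-6 = 1.06×10^5 → turbulent
ε/D = 0.88/118 = 0.00746
Swamee-Jain: f = 0.03533
h_f = f(L/D)V²/(2g) = 0.03533·(1220/0.118)·1.033²/(2·9.81) = 19.88 m

h_f ≈ 19.9 m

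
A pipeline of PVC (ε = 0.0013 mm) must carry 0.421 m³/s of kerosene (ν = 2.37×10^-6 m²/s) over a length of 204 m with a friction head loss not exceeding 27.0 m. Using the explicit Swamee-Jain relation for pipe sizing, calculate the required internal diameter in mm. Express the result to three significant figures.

D ≈ 269 mm

Swamee-Jain (Type III): D = 0.66·[ε^1.25·(LQ²/(gh_f))^4.75 + ν·Q^9.4·(L/(gh_f))^5.2]^0.04
LQ²/(gh_f) = 0.1365; L/(gh_f) = 0.7702
Term 1 = ε^1.25·(…)^4.75 = 3.42×10^-12; Term 2 = ν·Q^9.4·(…)^5.2 = 1.79×10^-10
D = 0.66·(3.42×10^-12 + 1.79×10^-10)^0.04 = 0.2692 m = 269 mm
Check: V = 7.40 m/s, Re = 8.40×10^5, f = 0.01206, h_f = 25.5 m ≈ 27.0 m ✓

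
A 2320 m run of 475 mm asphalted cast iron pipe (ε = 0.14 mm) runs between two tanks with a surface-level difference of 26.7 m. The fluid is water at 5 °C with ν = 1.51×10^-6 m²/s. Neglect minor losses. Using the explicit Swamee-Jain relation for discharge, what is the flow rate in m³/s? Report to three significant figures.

Q ≈ 0.462 m³/s

Swamee-Jain (Type II): Q = -0.965·√(gD⁵h_f/L)·ln[ε/(3.7D) + √(3.17ν²L/(gD³h_f))]
√(gD⁵h_f/L) = √(9.81·0.475⁵·26.7/2320) = 0.05225
ε/(3.7D) = 7.97×10^-5; √(3.17ν²L/(gD³h_f)) = 2.44×10^-5
Q = -0.965·0.05225·ln(1.041×10^-4) = 0.4624 m³/s
Check: V = 2.61 m/s, Re = 8.21×10^5, f = 0.01586, h_f = 26.9 m ≈ 26.7 m ✓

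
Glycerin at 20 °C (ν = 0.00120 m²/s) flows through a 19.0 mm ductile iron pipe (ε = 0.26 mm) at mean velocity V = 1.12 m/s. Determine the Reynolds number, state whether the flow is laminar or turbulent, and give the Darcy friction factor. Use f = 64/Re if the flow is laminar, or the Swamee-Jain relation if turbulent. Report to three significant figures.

Re = VD/ν = 1.120·0.0190/0.00120 = 17.7
Re < 2300 → laminar → f = 64/Re = 3.609

Re ≈ 17.7; laminar; f = 64/Re ≈ 3.61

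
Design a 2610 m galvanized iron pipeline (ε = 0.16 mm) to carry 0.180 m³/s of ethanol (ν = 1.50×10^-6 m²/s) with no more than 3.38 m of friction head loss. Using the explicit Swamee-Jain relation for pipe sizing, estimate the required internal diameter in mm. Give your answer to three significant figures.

D ≈ 520 mm

Swamee-Jain (Type III): D = 0.66·[ε^1.25·(LQ²/(gh_f))^4.75 + ν·Q^9.4·(L/(gh_f))^5.2]^0.04
LQ²/(gh_f) = 2.550; L/(gh_f) = 78.71
Term 1 = ε^1.25·(…)^4.75 = 0.00154; Term 2 = ν·Q^9.4·(…)^5.2 = 0.00108
D = 0.66·(0.00154 + 0.00108)^0.04 = 0.5203 m = 520 mm
Check: V = 0.846 m/s, Re = 2.94×10^5, f = 0.01715, h_f = 3.14 m ≈ 3.38 m ✓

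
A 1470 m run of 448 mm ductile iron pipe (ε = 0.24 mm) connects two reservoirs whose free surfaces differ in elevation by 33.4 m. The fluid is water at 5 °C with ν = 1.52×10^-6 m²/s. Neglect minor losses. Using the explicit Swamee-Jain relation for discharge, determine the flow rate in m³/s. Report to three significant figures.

Q ≈ 0.533 m³/s

Swamee-Jain (Type II): Q = -0.965·√(gD⁵h_f/L)·ln[ε/(3.7D) + √(3.17ν²L/(gD³h_f))]
√(gD⁵h_f/L) = √(9.81·0.448⁵·33.4/1470) = 0.06342
ε/(3.7D) = 1.45×10^-4; √(3.17ν²L/(gD³h_f)) = 1.91×10^-5
Q = -0.965·0.06342·ln(1.639×10^-4) = 0.5335 m³/s
Check: V = 3.38 m/s, Re = 9.97×10^5, f = 0.01754, h_f = 33.6 m ≈ 33.4 m ✓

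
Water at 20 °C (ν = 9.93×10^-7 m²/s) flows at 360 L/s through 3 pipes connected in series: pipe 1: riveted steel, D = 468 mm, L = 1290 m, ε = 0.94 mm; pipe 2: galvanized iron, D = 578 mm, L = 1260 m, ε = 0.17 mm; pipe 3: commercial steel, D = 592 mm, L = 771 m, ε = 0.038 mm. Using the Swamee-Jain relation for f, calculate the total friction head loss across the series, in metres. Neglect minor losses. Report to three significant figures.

H ≈ 19.4 m

Pipe 1: V = 2.093 m/s, Re = 9.86×10^5, ε/D = 0.00201, f = 0.02371, h_1 = f(L/D)V²/2g = 14.59 m
Pipe 2: V = 1.372 m/s, Re = 7.99×10^5, ε/D = 2.94×10^-4, f = 0.01587, h_2 = f(L/D)V²/2g = 3.320 m
Pipe 3: V = 1.308 m/s, Re = 7.80×10^5, ε/D = 6.42×10^-5, f = 0.01329, h_3 = f(L/D)V²/2g = 1.509 m
Series → Q common, losses add: H = Σh = 19.42 m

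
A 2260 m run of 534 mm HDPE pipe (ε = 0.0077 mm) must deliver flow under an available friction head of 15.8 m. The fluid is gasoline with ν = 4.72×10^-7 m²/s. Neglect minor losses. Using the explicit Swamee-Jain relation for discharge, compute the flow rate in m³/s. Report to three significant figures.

Swamee-Jain (Type II): Q = -0.965·√(gD⁵h_f/L)·ln[ε/(3.7D) + √(3.17ν²L/(gD³h_f))]
√(gD⁵h_f/L) = √(9.81·0.534⁵·15.8/2260) = 0.05457
ε/(3.7D) = 3.90×10^-6; √(3.17ν²L/(gD³h_f)) = 8.22×10^-6
Q = -0.965·0.05457·ln(1.212×10^-5) = 0.5962 m³/s
Check: V = 2.66 m/s, Re = 3.01×10^6, f = 0.01038, h_f = 15.9 m ≈ 15.8 m ✓

Q ≈ 0.596 m³/s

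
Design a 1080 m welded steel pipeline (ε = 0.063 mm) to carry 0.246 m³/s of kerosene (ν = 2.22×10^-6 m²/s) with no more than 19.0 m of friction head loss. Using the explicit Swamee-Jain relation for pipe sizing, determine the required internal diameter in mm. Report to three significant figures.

D ≈ 343 mm

Swamee-Jain (Type III): D = 0.66·[ε^1.25·(LQ²/(gh_f))^4.75 + ν·Q^9.4·(L/(gh_f))^5.2]^0.04
LQ²/(gh_f) = 0.3506; L/(gh_f) = 5.794
Term 1 = ε^1.25·(…)^4.75 = 3.87×10^-8; Term 2 = ν·Q^9.4·(…)^5.2 = 3.88×10^-8
D = 0.66·(3.87×10^-8 + 3.88×10^-8)^0.04 = 0.3429 m = 343 mm
Check: V = 2.66 m/s, Re = 4.12×10^5, f = 0.01564, h_f = 17.8 m ≈ 19.0 m ✓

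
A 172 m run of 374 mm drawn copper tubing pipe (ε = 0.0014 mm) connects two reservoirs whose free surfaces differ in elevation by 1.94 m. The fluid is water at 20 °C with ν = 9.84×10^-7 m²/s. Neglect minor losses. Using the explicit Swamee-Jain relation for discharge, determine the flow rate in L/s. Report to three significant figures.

Q ≈ 292 L/s

Swamee-Jain (Type II): Q = -0.965·√(gD⁵h_f/L)·ln[ε/(3.7D) + √(3.17ν²L/(gD³h_f))]
√(gD⁵h_f/L) = √(9.81·0.374⁵·1.94/172) = 0.02845
ε/(3.7D) = 1.01×10^-6; √(3.17ν²L/(gD³h_f)) = 2.30×10^-5
Q = -0.965·0.02845·ln(2.404×10^-5) = 0.2920 m³/s
Check: V = 2.66 m/s, Re = 1.01×10^6, f = 0.01168, h_f = 1.94 m ≈ 1.94 m ✓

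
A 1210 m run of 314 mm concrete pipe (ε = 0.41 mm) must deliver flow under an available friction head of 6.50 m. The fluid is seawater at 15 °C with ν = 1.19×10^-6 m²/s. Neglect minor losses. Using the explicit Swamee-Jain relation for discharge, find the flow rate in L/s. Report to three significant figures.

Q ≈ 95.6 L/s

Swamee-Jain (Type II): Q = -0.965·√(gD⁵h_f/L)·ln[ε/(3.7D) + √(3.17ν²L/(gD³h_f))]
√(gD⁵h_f/L) = √(9.81·0.314⁵·6.50/1210) = 0.01268
ε/(3.7D) = 3.53×10^-4; √(3.17ν²L/(gD³h_f)) = 5.25×10^-5
Q = -0.965·0.01268·ln(4.054×10^-4) = 0.09560 m³/s
Check: V = 1.23 m/s, Re = 3.26×10^5, f = 0.02187, h_f = 6.55 m ≈ 6.50 m ✓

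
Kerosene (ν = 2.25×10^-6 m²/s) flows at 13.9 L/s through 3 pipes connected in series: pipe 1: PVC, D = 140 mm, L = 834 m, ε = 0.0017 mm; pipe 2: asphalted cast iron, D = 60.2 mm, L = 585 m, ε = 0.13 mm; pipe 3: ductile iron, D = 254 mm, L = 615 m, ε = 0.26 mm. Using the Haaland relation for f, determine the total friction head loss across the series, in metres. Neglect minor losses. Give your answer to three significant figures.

Pipe 1: V = 0.9030 m/s, Re = 5.62×10^4, ε/D = 1.21×10^-5, f = 0.02021, h_1 = f(L/D)V²/2g = 5.003 m
Pipe 2: V = 4.884 m/s, Re = 1.31×10^5, ε/D = 0.00216, f = 0.02507, h_2 = f(L/D)V²/2g = 296.2 m
Pipe 3: V = 0.2743 m/s, Re = 3.10×10^4, ε/D = 0.00102, f = 0.02556, h_3 = f(L/D)V²/2g = 0.2374 m
Series → Q common, losses add: H = Σh = 301.4 m

H ≈ 301 m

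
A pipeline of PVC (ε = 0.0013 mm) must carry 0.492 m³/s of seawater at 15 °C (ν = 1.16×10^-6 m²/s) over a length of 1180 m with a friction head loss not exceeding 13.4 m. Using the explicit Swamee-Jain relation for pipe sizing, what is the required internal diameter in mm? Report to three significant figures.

D ≈ 462 mm

Swamee-Jain (Type III): D = 0.66·[ε^1.25·(LQ²/(gh_f))^4.75 + ν·Q^9.4·(L/(gh_f))^5.2]^0.04
LQ²/(gh_f) = 2.173; L/(gh_f) = 8.977
Term 1 = ε^1.25·(…)^4.75 = 1.75×10^-6; Term 2 = ν·Q^9.4·(…)^5.2 = 1.33×10^-4
D = 0.66·(1.75×10^-6 + 1.33×10^-4)^0.04 = 0.4621 m = 462 mm
Check: V = 2.93 m/s, Re = 1.17×10^6, f = 0.01139, h_f = 12.7 m ≈ 13.4 m ✓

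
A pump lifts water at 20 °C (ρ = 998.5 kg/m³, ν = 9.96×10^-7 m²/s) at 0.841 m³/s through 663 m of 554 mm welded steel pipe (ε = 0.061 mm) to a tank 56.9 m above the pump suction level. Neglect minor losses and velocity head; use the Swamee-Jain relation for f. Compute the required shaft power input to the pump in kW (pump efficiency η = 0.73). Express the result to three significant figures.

P_shaft ≈ 752 kW

V = 4Q/(πD²) = 3.489 m/s; Re = 1.94×10^6; ε/D = 1.10×10^-4; f = 0.01307
h_f = f(L/D)V²/2g = 9.705 m
Total head H = z + h_f = 56.9 + 9.705 = 66.61 m
P_hyd = ρgQH = 998.5·9.81·0.841·66.61 = 548.7 kW
P_shaft = P_hyd/η = 548.7/0.73 = 751.6 kW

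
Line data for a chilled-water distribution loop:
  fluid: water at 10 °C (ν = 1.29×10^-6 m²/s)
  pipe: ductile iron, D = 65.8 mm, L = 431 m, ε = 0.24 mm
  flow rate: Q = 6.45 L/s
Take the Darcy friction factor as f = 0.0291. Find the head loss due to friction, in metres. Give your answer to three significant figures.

h_f ≈ 35.0 m

V = 4Q/(πD²) = 4·0.00645/(π·0.0658²) = 1.897 m/s
h_f = f(L/D)V²/(2g) = 0.02910·(431/0.0658)·1.897²/(2·9.81) = 34.95 m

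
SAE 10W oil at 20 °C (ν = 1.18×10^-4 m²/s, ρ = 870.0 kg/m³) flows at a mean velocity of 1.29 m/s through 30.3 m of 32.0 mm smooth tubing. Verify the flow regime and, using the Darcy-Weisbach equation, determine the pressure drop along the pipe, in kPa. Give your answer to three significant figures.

Re = VD/ν = 1.29·0.03200/1.18×10^-4 = 350 → laminar (Re < 2300)
f = 64/Re = 0.1829
h_f = f(L/D)V²/(2g) = 0.1829·(30.3/0.03200)·1.29²/(2·9.81) = 14.69 m
Δp = ρg·h_f = 870.0·9.81·14.69 = 125.4 kPa

Δp ≈ 125 kPa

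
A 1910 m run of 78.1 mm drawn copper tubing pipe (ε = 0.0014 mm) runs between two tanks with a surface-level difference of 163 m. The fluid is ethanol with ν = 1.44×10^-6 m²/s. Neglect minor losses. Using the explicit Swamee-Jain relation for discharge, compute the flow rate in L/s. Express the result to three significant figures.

Swamee-Jain (Type II): Q = -0.965·√(gD⁵h_f/L)·ln[ε/(3.7D) + √(3.17ν²L/(gD³h_f))]
√(gD⁵h_f/L) = √(9.81·0.0781⁵·163/1910) = 0.001560
ε/(3.7D) = 4.84×10^-6; √(3.17ν²L/(gD³h_f)) = 1.28×10^-4
Q = -0.965·0.001560·ln(1.332×10^-4) = 0.01343 m³/s
Check: V = 2.80 m/s, Re = 1.52×10^5, f = 0.01654, h_f = 162 m ≈ 163 m ✓

Q ≈ 13.4 L/s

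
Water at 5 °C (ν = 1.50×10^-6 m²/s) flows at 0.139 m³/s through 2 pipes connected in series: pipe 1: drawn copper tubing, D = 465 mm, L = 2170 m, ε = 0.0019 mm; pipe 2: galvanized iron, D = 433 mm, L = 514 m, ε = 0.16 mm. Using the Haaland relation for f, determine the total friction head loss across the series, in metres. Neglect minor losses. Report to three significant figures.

Pipe 1: V = 0.8185 m/s, Re = 2.54×10^5, ε/D = 4.09×10^-6, f = 0.01483, h_1 = f(L/D)V²/2g = 2.364 m
Pipe 2: V = 0.9440 m/s, Re = 2.72×10^5, ε/D = 3.70×10^-4, f = 0.01741, h_2 = f(L/D)V²/2g = 0.9385 m
Series → Q common, losses add: H = Σh = 3.302 m

H ≈ 3.30 m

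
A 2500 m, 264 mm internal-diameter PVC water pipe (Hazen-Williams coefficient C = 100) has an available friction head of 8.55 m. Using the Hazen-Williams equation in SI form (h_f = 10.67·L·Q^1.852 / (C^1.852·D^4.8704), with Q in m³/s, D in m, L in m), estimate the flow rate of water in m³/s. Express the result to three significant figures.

Q ≈ 0.0391 m³/s

Rearranging: Q = [h_f·C^1.852·D^4.8704 / (10.67·L)]^(1/1.852)
Q = [8.55·100^1.852·0.264^4.8704 / (10.67·2500)]^0.540 = 0.03911 m³/s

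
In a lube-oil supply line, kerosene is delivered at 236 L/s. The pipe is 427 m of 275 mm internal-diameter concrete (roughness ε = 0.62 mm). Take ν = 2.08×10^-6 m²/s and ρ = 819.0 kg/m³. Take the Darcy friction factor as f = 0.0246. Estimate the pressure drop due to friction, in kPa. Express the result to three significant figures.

V = 4Q/(πD²) = 4·0.236/(π·0.275²) = 3.973 m/s
h_f = f(L/D)V²/(2g) = 0.02460·(427/0.275)·3.973²/(2·9.81) = 30.74 m
Δp = ρg·h_f = 819.0·9.81·30.74 = 246.9 kPa

Δp ≈ 247 kPa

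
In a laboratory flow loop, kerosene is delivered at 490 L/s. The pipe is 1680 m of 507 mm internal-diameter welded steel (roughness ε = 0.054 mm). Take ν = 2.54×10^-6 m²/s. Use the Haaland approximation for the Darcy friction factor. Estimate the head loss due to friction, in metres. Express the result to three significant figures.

V = 4Q/(πD²) = 4·0.490/(π·0.507²) = 2.427 m/s
Re = VD/ν = 2.427·0.507/2.54×10^-6 = 4.84×10^5 → turbulent
ε/D = 0.054/507 = 1.07×10^-4
Haaland: f = 0.01439
h_f = f(L/D)V²/(2g) = 0.01439·(1680/0.507)·2.427²/(2·9.81) = 14.31 m

h_f ≈ 14.3 m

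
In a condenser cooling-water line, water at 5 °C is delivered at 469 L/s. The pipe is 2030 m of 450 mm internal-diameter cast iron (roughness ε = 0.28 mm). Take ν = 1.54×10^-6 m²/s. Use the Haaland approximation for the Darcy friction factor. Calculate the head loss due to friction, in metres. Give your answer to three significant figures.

V = 4Q/(πD²) = 4·0.469/(π·0.450²) = 2.949 m/s
Re = VD/ν = 2.949·0.450/1.54×10^-6 = 8.62×10^5 → turbulent
ε/D = 0.28/450 = 6.22×10^-4
Haaland: f = 0.01802
h_f = f(L/D)V²/(2g) = 0.01802·(2030/0.450)·2.949²/(2·9.81) = 36.03 m

h_f ≈ 36.0 m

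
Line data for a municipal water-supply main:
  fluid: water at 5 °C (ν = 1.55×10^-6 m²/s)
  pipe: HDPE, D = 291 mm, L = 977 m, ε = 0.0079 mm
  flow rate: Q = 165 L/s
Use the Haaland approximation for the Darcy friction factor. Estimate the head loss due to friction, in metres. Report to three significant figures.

h_f ≈ 14.3 m

V = 4Q/(πD²) = 4·0.165/(π·0.291²) = 2.481 m/s
Re = VD/ν = 2.481·0.291/1.55×10^-6 = 4.66×10^5 → turbulent
ε/D = 0.0079/291 = 2.71×10^-5
Haaland: f = 0.01354
h_f = f(L/D)V²/(2g) = 0.01354·(977/0.291)·2.481²/(2·9.81) = 14.26 m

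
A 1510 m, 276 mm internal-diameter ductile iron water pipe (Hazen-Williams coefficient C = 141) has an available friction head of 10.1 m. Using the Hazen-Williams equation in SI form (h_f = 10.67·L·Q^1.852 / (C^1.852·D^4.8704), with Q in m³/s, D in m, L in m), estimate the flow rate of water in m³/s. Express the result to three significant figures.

Q ≈ 0.0890 m³/s

Rearranging: Q = [h_f·C^1.852·D^4.8704 / (10.67·L)]^(1/1.852)
Q = [10.1·141^1.852·0.276^4.8704 / (10.67·1510)]^0.540 = 0.08903 m³/s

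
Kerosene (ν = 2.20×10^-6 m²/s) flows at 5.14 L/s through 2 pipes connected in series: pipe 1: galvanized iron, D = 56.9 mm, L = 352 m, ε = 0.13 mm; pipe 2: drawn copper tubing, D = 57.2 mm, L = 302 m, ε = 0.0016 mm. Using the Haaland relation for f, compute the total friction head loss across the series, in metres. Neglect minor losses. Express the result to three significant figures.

H ≈ 56.7 m

Pipe 1: V = 2.021 m/s, Re = 5.23×10^4, ε/D = 0.00228, f = 0.02683, h_1 = f(L/D)V²/2g = 34.57 m
Pipe 2: V = 2.000 m/s, Re = 5.20×10^4, ε/D = 2.80×10^-5, f = 0.02060, h_2 = f(L/D)V²/2g = 22.18 m
Series → Q common, losses add: H = Σh = 56.75 m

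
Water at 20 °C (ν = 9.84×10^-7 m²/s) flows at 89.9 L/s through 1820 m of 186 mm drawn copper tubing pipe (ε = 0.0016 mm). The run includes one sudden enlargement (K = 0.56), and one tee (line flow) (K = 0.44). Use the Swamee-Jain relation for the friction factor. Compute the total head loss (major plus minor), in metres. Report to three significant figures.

H_L ≈ 70.1 m

V = 4Q/(πD²) = 3.309 m/s; V²/2g = 0.5579 m
Re = 6.25×10^5, ε/D = 8.60×10^-6 → f = 0.01274 (Swamee-Jain)
Major: h_f = f(L/D)·V²/2g = 0.01274·9785·0.5579 = 69.56 m
Minor: ΣK = 1.00; h_m = ΣK·V²/2g = 0.5579 m
Total H_L = 69.56 + 0.5579 = 70.12 m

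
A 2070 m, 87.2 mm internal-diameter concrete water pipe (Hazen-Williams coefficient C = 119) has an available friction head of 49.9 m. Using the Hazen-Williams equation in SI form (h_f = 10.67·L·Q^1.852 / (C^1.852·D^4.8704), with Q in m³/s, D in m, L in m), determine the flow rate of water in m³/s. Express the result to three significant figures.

Q ≈ 0.00725 m³/s

Rearranging: Q = [h_f·C^1.852·D^4.8704 / (10.67·L)]^(1/1.852)
Q = [49.9·119^1.852·0.0872^4.8704 / (10.67·2070)]^0.540 = 0.007254 m³/s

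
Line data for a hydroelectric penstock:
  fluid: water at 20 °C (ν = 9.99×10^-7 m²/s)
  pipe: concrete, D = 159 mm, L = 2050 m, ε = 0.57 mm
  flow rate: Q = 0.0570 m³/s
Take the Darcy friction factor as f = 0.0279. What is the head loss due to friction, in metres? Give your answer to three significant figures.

V = 4Q/(πD²) = 4·0.0570/(π·0.159²) = 2.871 m/s
h_f = f(L/D)V²/(2g) = 0.02790·(2050/0.159)·2.871²/(2·9.81) = 151.1 m

h_f ≈ 151 m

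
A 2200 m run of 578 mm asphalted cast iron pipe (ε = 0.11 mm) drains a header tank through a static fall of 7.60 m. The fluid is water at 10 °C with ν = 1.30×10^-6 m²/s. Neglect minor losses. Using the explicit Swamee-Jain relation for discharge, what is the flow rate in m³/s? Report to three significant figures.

Swamee-Jain (Type II): Q = -0.965·√(gD⁵h_f/L)·ln[ε/(3.7D) + √(3.17ν²L/(gD³h_f))]
√(gD⁵h_f/L) = √(9.81·0.578⁵·7.60/2200) = 0.04676
ε/(3.7D) = 5.14×10^-5; √(3.17ν²L/(gD³h_f)) = 2.86×10^-5
Q = -0.965·0.04676·ln(8.005×10^-5) = 0.4256 m³/s
Check: V = 1.62 m/s, Re = 7.21×10^5, f = 0.01498, h_f = 7.64 m ≈ 7.60 m ✓

Q ≈ 0.426 m³/s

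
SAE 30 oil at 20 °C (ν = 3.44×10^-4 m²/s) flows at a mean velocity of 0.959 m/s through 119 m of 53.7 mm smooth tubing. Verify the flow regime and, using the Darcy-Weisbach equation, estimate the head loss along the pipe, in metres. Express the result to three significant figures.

h_f ≈ 44.4 m

Re = VD/ν = 0.959·0.05370/3.44×10^-4 = 150 → laminar (Re < 2300)
f = 64/Re = 0.4275
h_f = f(L/D)V²/(2g) = 0.4275·(119/0.05370)·0.959²/(2·9.81) = 44.41 m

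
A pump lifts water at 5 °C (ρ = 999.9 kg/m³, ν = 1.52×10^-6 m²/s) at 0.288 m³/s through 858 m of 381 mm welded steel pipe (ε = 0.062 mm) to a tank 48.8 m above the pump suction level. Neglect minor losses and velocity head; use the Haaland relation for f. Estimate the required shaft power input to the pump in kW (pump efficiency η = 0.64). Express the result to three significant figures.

P_shaft ≈ 263 kW

V = 4Q/(πD²) = 2.526 m/s; Re = 6.33×10^5; ε/D = 1.63×10^-4; f = 0.01463
h_f = f(L/D)V²/2g = 10.71 m
Total head H = z + h_f = 48.8 + 10.71 = 59.51 m
P_hyd = ρgQH = 999.9·9.81·0.288·59.51 = 168.1 kW
P_shaft = P_hyd/η = 168.1/0.64 = 262.7 kW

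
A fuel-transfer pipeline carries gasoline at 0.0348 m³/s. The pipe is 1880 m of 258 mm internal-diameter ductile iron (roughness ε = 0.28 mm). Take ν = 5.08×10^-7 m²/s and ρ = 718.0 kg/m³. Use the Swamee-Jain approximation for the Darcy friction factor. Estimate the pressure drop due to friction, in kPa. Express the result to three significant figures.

V = 4Q/(πD²) = 4·0.0348/(π·0.258²) = 0.6657 m/s
Re = VD/ν = 0.6657·0.258/5.08×10^-7 = 3.38×10^5 → turbulent
ε/D = 0.28/258 = 0.00109
Swamee-Jain: f = 0.02099
h_f = f(L/D)V²/(2g) = 0.02099·(1880/0.258)·0.6657²/(2·9.81) = 3.454 m
Δp = ρg·h_f = 718.0·9.81·3.454 = 24.33 kPa

Δp ≈ 24.3 kPa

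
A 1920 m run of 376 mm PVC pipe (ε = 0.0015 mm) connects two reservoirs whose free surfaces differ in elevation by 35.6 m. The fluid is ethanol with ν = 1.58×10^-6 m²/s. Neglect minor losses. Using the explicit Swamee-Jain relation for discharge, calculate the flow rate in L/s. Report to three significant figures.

Swamee-Jain (Type II): Q = -0.965·√(gD⁵h_f/L)·ln[ε/(3.7D) + √(3.17ν²L/(gD³h_f))]
√(gD⁵h_f/L) = √(9.81·0.376⁵·35.6/1920) = 0.03697
ε/(3.7D) = 1.08×10^-6; √(3.17ν²L/(gD³h_f)) = 2.86×10^-5
Q = -0.965·0.03697·ln(2.969×10^-5) = 0.3719 m³/s
Check: V = 3.35 m/s, Re = 7.97×10^5, f = 0.01215, h_f = 35.5 m ≈ 35.6 m ✓

Q ≈ 372 L/s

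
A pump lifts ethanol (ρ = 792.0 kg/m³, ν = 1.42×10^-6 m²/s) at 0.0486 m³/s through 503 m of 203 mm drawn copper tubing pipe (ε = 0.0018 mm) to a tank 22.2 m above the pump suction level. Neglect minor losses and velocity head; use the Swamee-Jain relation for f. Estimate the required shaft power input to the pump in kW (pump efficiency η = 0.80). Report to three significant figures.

V = 4Q/(πD²) = 1.502 m/s; Re = 2.15×10^5; ε/D = 8.87×10^-6; f = 0.01541
h_f = f(L/D)V²/2g = 4.387 m
Total head H = z + h_f = 22.2 + 4.387 = 26.59 m
P_hyd = ρgQH = 792.0·9.81·0.0486·26.59 = 10.04 kW
P_shaft = P_hyd/η = 10.04/0.80 = 12.55 kW

P_shaft ≈ 12.5 kW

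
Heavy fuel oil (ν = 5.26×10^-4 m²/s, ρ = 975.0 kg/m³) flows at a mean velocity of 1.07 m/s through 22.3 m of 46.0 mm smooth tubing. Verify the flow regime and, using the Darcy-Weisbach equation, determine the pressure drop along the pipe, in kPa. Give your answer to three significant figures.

Δp ≈ 185 kPa

Re = VD/ν = 1.07·0.04600/5.26×10^-4 = 93.6 → laminar (Re < 2300)
f = 64/Re = 0.6839
h_f = f(L/D)V²/(2g) = 0.6839·(22.3/0.04600)·1.07²/(2·9.81) = 19.35 m
Δp = ρg·h_f = 975.0·9.81·19.35 = 185.1 kPa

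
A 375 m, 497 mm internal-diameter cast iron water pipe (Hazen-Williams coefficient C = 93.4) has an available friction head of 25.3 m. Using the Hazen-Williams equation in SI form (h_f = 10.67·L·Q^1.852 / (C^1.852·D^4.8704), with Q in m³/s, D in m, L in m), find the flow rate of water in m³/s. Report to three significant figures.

Rearranging: Q = [h_f·C^1.852·D^4.8704 / (10.67·L)]^(1/1.852)
Q = [25.3·93.4^1.852·0.497^4.8704 / (10.67·375)]^0.540 = 0.9648 m³/s

Q ≈ 0.965 m³/s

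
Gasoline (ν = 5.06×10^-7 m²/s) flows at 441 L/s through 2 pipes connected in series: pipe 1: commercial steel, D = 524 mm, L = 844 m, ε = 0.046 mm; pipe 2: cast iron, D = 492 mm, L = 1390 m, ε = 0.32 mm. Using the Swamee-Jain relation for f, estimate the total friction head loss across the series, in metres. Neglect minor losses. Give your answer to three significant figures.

Pipe 1: V = 2.045 m/s, Re = 2.12×10^6, ε/D = 8.78×10^-5, f = 0.01262, h_1 = f(L/D)V²/2g = 4.331 m
Pipe 2: V = 2.320 m/s, Re = 2.26×10^6, ε/D = 6.50×10^-4, f = 0.01798, h_2 = f(L/D)V²/2g = 13.93 m
Series → Q common, losses add: H = Σh = 18.26 m

H ≈ 18.3 m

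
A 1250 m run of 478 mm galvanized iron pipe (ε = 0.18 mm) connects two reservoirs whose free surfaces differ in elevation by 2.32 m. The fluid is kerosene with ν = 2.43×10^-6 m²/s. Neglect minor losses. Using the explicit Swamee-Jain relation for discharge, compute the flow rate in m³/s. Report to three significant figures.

Q ≈ 0.175 m³/s

Swamee-Jain (Type II): Q = -0.965·√(gD⁵h_f/L)·ln[ε/(3.7D) + √(3.17ν²L/(gD³h_f))]
√(gD⁵h_f/L) = √(9.81·0.478⁵·2.32/1250) = 0.02132
ε/(3.7D) = 1.02×10^-4; √(3.17ν²L/(gD³h_f)) = 9.70×10^-5
Q = -0.965·0.02132·ln(1.988×10^-4) = 0.1753 m³/s
Check: V = 0.977 m/s, Re = 1.92×10^5, f = 0.01833, h_f = 2.33 m ≈ 2.32 m ✓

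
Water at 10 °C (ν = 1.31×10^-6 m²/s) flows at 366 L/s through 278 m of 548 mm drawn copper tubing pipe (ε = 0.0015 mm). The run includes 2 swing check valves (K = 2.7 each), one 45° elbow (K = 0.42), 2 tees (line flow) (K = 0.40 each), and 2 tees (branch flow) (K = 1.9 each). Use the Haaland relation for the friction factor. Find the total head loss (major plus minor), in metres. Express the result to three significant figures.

V = 4Q/(πD²) = 1.552 m/s; V²/2g = 0.1227 m
Re = 6.49×10^5, ε/D = 2.74×10^-6 → f = 0.01251 (Haaland)
Major: h_f = f(L/D)·V²/2g = 0.01251·507.3·0.1227 = 0.7789 m
Minor: ΣK = 10.4; h_m = ΣK·V²/2g = 1.279 m
Total H_L = 0.7789 + 1.279 = 2.058 m

H_L ≈ 2.06 m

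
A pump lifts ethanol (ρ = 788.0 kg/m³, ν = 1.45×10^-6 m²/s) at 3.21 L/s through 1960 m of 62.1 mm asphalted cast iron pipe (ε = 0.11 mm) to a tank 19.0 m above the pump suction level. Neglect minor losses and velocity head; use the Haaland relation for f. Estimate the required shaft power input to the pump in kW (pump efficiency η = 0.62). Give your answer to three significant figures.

V = 4Q/(πD²) = 1.060 m/s; Re = 4.54×10^4; ε/D = 0.00177; f = 0.02600
h_f = f(L/D)V²/2g = 46.98 m
Total head H = z + h_f = 19.0 + 46.98 = 65.98 m
P_hyd = ρgQH = 788.0·9.81·0.00321·65.98 = 1.637 kW
P_shaft = P_hyd/η = 1.637/0.62 = 2.641 kW

P_shaft ≈ 2.64 kW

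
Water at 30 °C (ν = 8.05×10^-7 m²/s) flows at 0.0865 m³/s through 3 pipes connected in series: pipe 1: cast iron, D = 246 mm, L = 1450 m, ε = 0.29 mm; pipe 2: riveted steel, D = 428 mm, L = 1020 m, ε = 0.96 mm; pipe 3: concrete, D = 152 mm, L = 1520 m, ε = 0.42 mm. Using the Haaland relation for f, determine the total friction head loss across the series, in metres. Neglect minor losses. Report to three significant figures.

H ≈ 320 m

Pipe 1: V = 1.820 m/s, Re = 5.56×10^5, ε/D = 0.00118, f = 0.02091, h_1 = f(L/D)V²/2g = 20.80 m
Pipe 2: V = 0.6012 m/s, Re = 3.20×10^5, ε/D = 0.00224, f = 0.02466, h_2 = f(L/D)V²/2g = 1.083 m
Pipe 3: V = 4.767 m/s, Re = 9.00×10^5, ε/D = 0.00276, f = 0.02577, h_3 = f(L/D)V²/2g = 298.4 m
Series → Q common, losses add: H = Σh = 320.3 m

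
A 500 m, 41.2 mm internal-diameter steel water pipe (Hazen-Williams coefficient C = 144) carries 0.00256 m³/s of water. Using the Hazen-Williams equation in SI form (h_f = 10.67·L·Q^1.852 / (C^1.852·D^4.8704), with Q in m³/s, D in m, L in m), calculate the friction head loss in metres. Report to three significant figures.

h_f ≈ 47.4 m

h_f = 10.67·500·0.00256^1.852 / (144^1.852·0.0412^4.8704) = 47.41 m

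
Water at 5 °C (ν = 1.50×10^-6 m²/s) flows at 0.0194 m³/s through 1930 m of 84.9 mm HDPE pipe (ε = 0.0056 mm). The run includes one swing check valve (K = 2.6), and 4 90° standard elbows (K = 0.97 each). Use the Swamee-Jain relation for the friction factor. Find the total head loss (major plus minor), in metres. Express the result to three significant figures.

V = 4Q/(πD²) = 3.427 m/s; V²/2g = 0.5985 m
Re = 1.94×10^5, ε/D = 6.60×10^-5 → f = 0.01620 (Swamee-Jain)
Major: h_f = f(L/D)·V²/2g = 0.01620·22733·0.5985 = 220.4 m
Minor: ΣK = 6.48; h_m = ΣK·V²/2g = 3.879 m
Total H_L = 220.4 + 3.879 = 224.3 m

H_L ≈ 224 m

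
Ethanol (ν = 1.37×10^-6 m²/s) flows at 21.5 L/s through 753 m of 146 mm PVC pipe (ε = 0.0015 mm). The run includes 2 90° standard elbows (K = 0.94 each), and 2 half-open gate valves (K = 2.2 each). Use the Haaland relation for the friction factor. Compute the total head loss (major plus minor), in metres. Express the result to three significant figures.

H_L ≈ 7.79 m

V = 4Q/(πD²) = 1.284 m/s; V²/2g = 0.08406 m
Re = 1.37×10^5, ε/D = 1.03×10^-5 → f = 0.01676 (Haaland)
Major: h_f = f(L/D)·V²/2g = 0.01676·5158·0.08406 = 7.265 m
Minor: ΣK = 6.28; h_m = ΣK·V²/2g = 0.5279 m
Total H_L = 7.265 + 0.5279 = 7.793 m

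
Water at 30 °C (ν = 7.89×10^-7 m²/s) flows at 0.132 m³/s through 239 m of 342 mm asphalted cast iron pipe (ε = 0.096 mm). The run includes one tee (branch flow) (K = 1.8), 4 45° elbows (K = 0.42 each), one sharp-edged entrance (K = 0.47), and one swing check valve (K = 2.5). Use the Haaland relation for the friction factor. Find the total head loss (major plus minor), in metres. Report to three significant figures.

V = 4Q/(πD²) = 1.437 m/s; V²/2g = 0.1052 m
Re = 6.23×10^5, ε/D = 2.81×10^-4 → f = 0.01578 (Haaland)
Major: h_f = f(L/D)·V²/2g = 0.01578·698.8·0.1052 = 1.161 m
Minor: ΣK = 6.45; h_m = ΣK·V²/2g = 0.6788 m
Total H_L = 1.161 + 0.6788 = 1.839 m

H_L ≈ 1.84 m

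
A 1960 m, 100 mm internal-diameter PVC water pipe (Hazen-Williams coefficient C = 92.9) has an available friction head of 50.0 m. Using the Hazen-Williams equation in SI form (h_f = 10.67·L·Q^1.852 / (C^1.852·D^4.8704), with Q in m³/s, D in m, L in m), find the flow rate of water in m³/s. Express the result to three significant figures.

Q ≈ 0.00837 m³/s

Rearranging: Q = [h_f·C^1.852·D^4.8704 / (10.67·L)]^(1/1.852)
Q = [50.0·92.9^1.852·0.100^4.8704 / (10.67·1960)]^0.540 = 0.008370 m³/s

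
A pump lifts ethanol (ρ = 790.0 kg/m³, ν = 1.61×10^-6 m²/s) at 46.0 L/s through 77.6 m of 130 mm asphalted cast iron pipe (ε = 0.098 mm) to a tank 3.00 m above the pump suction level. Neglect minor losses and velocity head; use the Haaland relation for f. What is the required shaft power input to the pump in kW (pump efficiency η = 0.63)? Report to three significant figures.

P_shaft ≈ 5.73 kW

V = 4Q/(πD²) = 3.466 m/s; Re = 2.80×10^5; ε/D = 7.54×10^-4; f = 0.01948
h_f = f(L/D)V²/2g = 7.119 m
Total head H = z + h_f = 3.00 + 7.119 = 10.12 m
P_hyd = ρgQH = 790.0·9.81·0.0460·10.12 = 3.607 kW
P_shaft = P_hyd/η = 3.607/0.63 = 5.726 kW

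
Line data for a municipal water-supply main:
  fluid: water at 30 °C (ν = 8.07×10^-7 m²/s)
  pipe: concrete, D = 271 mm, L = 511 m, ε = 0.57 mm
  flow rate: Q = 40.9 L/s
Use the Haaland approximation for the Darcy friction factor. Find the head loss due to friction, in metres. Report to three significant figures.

V = 4Q/(πD²) = 4·0.0409/(π·0.271²) = 0.7091 m/s
Re = VD/ν = 0.7091·0.271/8.07×10^-7 = 2.38×10^5 → turbulent
ε/D = 0.57/271 = 0.00210
Haaland: f = 0.02443
h_f = f(L/D)V²/(2g) = 0.02443·(511/0.271)·0.7091²/(2·9.81) = 1.180 m

h_f ≈ 1.18 m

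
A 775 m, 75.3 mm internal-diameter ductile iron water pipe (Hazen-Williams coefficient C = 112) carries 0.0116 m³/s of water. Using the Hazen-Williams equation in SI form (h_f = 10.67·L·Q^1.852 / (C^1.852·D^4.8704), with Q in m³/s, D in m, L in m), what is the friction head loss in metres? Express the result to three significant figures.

h_f ≈ 102 m

h_f = 10.67·775·0.0116^1.852 / (112^1.852·0.0753^4.8704) = 101.9 m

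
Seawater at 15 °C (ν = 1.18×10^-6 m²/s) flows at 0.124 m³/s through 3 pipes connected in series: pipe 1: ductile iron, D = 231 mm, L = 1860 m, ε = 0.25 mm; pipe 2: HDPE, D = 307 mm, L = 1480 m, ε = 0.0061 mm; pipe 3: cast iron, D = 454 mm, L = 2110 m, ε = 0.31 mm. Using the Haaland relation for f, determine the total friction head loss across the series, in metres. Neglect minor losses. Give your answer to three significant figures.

H ≈ 85.6 m

Pipe 1: V = 2.959 m/s, Re = 5.79×10^5, ε/D = 0.00108, f = 0.02049, h_1 = f(L/D)V²/2g = 73.61 m
Pipe 2: V = 1.675 m/s, Re = 4.36×10^5, ε/D = 1.99×10^-5, f = 0.01360, h_2 = f(L/D)V²/2g = 9.379 m
Pipe 3: V = 0.7660 m/s, Re = 2.95×10^5, ε/D = 6.83×10^-4, f = 0.01908, h_3 = f(L/D)V²/2g = 2.652 m
Series → Q common, losses add: H = Σh = 85.64 m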